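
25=25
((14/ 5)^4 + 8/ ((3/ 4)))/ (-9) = -135248/ 16875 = -8.01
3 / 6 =1 / 2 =0.50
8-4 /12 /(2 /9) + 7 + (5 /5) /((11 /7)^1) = 311 /22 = 14.14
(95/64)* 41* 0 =0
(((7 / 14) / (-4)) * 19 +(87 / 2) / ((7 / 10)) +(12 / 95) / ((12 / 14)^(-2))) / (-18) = -2229211 / 670320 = -3.33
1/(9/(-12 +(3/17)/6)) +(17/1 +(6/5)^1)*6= 107.87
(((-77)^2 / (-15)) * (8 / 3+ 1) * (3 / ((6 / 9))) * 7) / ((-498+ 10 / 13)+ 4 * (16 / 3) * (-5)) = 17804787 / 235520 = 75.60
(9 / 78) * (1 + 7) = 12 / 13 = 0.92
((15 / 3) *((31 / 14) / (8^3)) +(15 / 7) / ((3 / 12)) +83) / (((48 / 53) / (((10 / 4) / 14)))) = 173982835 / 9633792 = 18.06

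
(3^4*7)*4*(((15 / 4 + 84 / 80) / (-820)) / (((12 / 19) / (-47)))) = 1012662 / 1025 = 987.96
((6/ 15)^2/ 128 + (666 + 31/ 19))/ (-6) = -3382673/ 30400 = -111.27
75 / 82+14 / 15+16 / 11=44683 / 13530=3.30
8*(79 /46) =316 /23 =13.74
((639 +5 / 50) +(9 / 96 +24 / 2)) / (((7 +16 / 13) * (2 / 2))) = 79.12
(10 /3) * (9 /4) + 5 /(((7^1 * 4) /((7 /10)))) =61 /8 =7.62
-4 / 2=-2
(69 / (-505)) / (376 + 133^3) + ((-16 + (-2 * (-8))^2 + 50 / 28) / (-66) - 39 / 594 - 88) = -302145375838513 / 3293888778180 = -91.73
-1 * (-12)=12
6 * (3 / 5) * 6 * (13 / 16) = 351 / 20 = 17.55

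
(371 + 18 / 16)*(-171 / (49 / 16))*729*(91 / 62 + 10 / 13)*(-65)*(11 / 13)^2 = 31139398722465 / 19747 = 1576917948.17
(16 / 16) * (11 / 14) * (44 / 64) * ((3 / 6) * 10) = 605 / 224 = 2.70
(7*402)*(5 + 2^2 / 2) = 19698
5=5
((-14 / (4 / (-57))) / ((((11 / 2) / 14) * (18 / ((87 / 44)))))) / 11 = 26999 / 5324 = 5.07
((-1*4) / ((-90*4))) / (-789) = -1 / 71010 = -0.00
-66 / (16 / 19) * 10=-3135 / 4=-783.75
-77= -77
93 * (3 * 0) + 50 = 50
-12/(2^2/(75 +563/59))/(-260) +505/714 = 4607749/2738190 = 1.68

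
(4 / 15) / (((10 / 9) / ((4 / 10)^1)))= 12 / 125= 0.10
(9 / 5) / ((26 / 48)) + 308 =20236 / 65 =311.32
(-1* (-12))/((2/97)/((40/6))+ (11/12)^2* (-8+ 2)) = -139680/58649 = -2.38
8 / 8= 1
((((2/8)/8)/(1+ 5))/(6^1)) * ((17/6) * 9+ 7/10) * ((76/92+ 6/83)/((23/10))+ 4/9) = 21613559/1138069440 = 0.02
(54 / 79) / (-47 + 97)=27 / 1975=0.01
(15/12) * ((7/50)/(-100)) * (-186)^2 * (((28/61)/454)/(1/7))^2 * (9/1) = -1308273687/47934852250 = -0.03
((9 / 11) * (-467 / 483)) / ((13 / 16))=-22416 / 23023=-0.97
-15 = -15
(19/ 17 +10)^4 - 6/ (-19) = 24244308105/ 1586899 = 15277.79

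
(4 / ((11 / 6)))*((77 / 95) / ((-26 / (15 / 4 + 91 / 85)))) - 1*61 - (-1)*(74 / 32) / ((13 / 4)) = -25452801 / 419900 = -60.62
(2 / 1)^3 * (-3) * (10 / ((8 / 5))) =-150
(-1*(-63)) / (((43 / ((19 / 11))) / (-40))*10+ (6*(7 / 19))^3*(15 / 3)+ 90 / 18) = 576156 / 482729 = 1.19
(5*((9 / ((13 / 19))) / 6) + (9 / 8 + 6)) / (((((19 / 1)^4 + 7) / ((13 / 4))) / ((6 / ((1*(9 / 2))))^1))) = 0.00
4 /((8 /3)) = 3 /2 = 1.50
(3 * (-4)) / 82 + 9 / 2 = 4.35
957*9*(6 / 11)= 4698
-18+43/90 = -1577/90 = -17.52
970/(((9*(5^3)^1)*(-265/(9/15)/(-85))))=0.17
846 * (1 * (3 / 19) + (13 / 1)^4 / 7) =459107280 / 133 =3451934.44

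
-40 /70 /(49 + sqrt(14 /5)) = -20 /1713 + 4*sqrt(70) /83937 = -0.01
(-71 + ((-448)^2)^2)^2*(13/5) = 4218882775890923002265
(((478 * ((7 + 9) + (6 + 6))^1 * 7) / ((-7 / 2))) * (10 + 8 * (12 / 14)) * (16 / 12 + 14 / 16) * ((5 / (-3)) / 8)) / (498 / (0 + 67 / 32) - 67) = 250363255 / 206046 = 1215.08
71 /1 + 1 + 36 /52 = 945 /13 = 72.69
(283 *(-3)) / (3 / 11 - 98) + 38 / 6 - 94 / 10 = 18127 / 3225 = 5.62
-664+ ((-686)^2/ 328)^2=13836822465/ 6724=2057826.07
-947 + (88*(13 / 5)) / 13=-4647 / 5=-929.40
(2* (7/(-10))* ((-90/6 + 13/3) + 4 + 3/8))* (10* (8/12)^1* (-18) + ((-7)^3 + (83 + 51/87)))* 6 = -11630171/580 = -20052.02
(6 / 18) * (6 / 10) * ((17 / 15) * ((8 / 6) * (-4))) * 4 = -1088 / 225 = -4.84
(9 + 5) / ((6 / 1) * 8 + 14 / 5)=35 / 127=0.28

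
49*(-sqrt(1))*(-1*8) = 392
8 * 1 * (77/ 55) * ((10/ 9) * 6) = 224/ 3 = 74.67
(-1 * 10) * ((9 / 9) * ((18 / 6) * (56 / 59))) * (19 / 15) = -2128 / 59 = -36.07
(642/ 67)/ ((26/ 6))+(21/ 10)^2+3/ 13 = 596811/ 87100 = 6.85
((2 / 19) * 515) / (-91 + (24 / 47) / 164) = -1984810 / 3331669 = -0.60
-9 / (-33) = 3 / 11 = 0.27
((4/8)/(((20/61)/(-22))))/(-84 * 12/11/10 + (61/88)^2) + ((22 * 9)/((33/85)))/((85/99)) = 201008390/336211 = 597.86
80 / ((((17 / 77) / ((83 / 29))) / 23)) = 11759440 / 493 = 23852.82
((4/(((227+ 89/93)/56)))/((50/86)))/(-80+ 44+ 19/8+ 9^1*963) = 447888/2287844375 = 0.00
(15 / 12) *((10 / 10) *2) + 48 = 101 / 2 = 50.50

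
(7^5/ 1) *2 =33614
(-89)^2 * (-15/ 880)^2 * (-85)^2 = 16627.81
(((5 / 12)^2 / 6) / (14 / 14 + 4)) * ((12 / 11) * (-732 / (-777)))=305 / 51282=0.01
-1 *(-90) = 90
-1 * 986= -986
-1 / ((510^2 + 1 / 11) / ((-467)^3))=1120323193 / 2861101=391.57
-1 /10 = -0.10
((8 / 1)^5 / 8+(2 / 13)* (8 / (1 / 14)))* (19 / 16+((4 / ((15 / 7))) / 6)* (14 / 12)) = 3730786 / 585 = 6377.41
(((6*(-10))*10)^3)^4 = 2176782336000000000000000000000000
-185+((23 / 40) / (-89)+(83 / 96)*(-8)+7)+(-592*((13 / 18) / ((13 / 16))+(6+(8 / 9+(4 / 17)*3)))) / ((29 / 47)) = -131492359061 / 15795720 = -8324.56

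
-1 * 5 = -5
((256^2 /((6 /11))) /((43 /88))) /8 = 3964928 /129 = 30735.88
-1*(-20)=20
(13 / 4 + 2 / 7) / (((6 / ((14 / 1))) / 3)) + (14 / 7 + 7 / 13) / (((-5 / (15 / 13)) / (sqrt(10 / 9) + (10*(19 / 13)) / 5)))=202455 / 8788 - 33*sqrt(10) / 169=22.42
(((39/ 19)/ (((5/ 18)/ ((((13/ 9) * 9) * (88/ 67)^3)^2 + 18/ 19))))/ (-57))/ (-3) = 116440722336312348/ 3102270216485855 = 37.53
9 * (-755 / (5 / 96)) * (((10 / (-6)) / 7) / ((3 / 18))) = 1304640 / 7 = 186377.14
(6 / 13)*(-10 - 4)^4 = 17730.46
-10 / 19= -0.53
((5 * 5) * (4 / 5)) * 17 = 340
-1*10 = -10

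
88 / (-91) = -88 / 91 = -0.97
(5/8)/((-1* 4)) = -5/32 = -0.16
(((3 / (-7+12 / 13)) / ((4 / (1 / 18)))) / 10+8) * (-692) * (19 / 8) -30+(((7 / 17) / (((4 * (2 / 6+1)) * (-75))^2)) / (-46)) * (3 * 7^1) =-390739616712839 / 29653440000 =-13176.87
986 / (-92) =-493 / 46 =-10.72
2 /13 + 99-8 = 1185 /13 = 91.15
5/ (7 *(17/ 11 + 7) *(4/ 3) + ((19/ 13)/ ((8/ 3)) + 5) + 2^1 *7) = 17160/ 340817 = 0.05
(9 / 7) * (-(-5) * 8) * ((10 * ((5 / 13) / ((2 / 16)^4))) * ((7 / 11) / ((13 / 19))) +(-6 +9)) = 9807831720 / 13013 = 753694.90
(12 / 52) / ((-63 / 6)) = -2 / 91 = -0.02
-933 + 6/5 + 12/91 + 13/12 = -5080993/5460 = -930.58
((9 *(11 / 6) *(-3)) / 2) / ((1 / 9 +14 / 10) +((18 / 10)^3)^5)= -27191162109375 / 7413740911657364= -0.00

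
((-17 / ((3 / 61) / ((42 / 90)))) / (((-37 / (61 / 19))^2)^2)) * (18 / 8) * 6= -301520879457 / 2442425356810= -0.12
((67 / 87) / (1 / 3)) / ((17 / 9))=1.22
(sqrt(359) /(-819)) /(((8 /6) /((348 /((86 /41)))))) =-2.88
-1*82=-82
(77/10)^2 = 5929/100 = 59.29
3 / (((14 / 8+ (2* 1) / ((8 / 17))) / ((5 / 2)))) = 5 / 4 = 1.25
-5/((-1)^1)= 5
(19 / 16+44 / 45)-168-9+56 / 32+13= -115261 / 720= -160.08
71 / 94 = 0.76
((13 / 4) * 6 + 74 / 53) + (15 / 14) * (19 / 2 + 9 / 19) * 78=6022745 / 7049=854.41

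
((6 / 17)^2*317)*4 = 45648 / 289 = 157.95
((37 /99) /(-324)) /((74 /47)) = -47 /64152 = -0.00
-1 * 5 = -5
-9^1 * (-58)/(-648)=-29/36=-0.81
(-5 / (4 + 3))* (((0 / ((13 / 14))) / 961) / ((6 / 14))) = 0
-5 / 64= -0.08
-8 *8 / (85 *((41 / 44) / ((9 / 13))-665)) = 25344 / 22338595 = 0.00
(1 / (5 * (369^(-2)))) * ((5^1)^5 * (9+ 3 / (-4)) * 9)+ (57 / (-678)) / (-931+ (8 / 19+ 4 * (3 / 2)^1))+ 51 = 50172442887459581 / 7940284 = 6318721457.25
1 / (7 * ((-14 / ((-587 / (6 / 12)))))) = 587 / 49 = 11.98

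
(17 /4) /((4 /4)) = 17 /4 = 4.25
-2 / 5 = -0.40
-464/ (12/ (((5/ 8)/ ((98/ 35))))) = -725/ 84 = -8.63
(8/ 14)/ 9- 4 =-248/ 63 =-3.94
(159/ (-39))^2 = 2809/ 169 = 16.62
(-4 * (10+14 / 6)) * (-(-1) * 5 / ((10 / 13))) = -962 / 3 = -320.67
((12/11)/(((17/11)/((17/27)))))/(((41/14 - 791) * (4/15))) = -70/33099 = -0.00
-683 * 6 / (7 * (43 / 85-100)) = 116110 / 19733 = 5.88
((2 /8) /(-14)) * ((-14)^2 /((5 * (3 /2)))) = -7 /15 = -0.47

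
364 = 364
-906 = -906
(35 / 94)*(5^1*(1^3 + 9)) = 18.62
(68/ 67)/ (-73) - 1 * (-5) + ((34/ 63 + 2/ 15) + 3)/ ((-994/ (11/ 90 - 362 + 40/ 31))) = 26996980878893/ 4272664617900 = 6.32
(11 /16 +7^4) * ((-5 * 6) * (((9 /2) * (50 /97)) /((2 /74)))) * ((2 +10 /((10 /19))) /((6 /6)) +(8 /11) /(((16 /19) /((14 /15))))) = -575508690225 /4268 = -134842710.92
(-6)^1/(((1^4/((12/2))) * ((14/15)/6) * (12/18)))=-2430/7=-347.14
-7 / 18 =-0.39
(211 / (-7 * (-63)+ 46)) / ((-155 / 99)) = -20889 / 75485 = -0.28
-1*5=-5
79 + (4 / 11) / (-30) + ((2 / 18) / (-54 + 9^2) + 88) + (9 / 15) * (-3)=2207791 / 13365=165.19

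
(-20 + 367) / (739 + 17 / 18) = 6246 / 13319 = 0.47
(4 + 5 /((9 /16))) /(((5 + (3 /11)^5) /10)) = 93409580 /3624741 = 25.77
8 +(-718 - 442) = -1152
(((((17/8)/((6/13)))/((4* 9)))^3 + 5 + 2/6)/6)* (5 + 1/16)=27529622405/6115295232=4.50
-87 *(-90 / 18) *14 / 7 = 870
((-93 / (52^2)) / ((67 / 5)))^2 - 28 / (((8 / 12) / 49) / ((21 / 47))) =-1418494453510257 / 1542626678528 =-919.53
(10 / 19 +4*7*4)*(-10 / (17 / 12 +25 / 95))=-256560 / 383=-669.87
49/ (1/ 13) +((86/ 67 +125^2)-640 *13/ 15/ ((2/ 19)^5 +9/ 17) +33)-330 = 66825990036701/ 4479372435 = 14918.61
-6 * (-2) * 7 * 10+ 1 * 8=848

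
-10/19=-0.53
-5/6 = -0.83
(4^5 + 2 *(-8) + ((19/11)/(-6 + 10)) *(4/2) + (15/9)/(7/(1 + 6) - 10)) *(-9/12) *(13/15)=-1557803/2376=-655.64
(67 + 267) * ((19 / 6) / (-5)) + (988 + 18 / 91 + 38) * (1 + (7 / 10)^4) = 362084869 / 341250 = 1061.05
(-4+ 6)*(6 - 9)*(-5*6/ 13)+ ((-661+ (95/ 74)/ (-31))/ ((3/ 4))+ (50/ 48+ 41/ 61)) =-6300260671/ 7276568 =-865.83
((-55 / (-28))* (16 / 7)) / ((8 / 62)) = 1705 / 49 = 34.80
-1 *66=-66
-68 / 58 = -34 / 29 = -1.17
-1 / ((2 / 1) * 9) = -1 / 18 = -0.06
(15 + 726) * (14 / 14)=741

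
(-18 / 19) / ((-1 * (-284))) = -0.00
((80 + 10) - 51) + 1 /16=625 /16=39.06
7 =7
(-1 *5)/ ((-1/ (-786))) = -3930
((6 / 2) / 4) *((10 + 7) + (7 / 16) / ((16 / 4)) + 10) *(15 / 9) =8675 / 256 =33.89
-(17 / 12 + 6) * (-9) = 267 / 4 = 66.75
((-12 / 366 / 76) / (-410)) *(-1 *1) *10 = -1 / 95038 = -0.00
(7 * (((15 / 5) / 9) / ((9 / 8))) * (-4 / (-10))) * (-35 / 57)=-784 / 1539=-0.51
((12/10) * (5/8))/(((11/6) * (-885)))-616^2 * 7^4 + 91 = -5912868734853/6490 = -911073765.00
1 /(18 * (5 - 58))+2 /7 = 1901 /6678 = 0.28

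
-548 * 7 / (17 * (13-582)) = 3836 / 9673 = 0.40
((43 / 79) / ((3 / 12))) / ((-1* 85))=-172 / 6715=-0.03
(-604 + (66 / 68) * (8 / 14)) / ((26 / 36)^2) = -23266440 / 20111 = -1156.90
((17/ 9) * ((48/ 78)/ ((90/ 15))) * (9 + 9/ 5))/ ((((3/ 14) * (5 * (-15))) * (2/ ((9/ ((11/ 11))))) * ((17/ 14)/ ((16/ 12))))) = -3136/ 4875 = -0.64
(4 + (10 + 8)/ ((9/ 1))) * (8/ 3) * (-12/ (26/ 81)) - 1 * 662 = -16382/ 13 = -1260.15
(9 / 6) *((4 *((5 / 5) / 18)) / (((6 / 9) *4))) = 1 / 8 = 0.12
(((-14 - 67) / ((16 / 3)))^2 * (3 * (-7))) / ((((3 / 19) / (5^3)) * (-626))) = 981689625 / 160256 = 6125.76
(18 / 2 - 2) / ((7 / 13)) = 13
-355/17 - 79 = -1698/17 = -99.88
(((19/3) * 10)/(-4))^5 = -7737809375/7776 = -995088.65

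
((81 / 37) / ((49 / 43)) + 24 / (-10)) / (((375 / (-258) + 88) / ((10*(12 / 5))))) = -995536 / 7496755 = -0.13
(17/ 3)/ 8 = 0.71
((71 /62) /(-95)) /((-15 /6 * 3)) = 71 /44175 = 0.00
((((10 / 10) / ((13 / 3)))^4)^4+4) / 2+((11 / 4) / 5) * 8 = 42586662987938743429 / 6654166091831798410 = 6.40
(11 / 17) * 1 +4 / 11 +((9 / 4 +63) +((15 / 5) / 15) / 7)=1735453 / 26180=66.29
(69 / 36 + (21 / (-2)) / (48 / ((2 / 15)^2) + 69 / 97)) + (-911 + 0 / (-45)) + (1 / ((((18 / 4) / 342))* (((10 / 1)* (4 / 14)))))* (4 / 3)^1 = -4577230061 / 5239380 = -873.62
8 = 8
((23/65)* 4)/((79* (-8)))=-23/10270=-0.00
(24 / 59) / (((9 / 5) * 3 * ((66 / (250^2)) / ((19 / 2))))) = 11875000 / 17523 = 677.68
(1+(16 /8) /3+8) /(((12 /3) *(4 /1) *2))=29 /96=0.30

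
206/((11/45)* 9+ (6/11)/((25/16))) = 56650/701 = 80.81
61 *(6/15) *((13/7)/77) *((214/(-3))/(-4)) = 84851/8085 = 10.49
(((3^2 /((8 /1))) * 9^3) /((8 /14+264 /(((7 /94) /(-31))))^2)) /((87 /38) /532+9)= 270800901 /35909266368555728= 0.00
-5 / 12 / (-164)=5 / 1968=0.00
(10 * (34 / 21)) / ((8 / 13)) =26.31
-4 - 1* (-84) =80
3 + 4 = 7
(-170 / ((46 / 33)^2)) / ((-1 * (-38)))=-92565 / 40204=-2.30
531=531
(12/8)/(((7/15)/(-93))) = -4185/14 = -298.93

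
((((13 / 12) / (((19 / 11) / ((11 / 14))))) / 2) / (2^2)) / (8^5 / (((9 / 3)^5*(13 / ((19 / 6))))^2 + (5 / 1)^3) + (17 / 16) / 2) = 7339970209 / 67225002342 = 0.11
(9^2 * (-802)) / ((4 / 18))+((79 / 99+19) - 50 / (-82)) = -1186480576 / 4059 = -292308.59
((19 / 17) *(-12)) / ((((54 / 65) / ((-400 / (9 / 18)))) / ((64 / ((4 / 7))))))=1446483.66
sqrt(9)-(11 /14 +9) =-95 /14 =-6.79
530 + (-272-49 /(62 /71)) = 201.89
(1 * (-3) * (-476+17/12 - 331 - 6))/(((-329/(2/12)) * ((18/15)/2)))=-48695/23688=-2.06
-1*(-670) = 670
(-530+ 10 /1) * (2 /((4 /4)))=-1040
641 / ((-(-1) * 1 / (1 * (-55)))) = -35255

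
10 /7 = 1.43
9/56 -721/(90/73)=-1473319/2520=-584.65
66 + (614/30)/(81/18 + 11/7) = 88448/1275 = 69.37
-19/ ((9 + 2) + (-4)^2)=-19/ 27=-0.70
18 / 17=1.06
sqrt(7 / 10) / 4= sqrt(70) / 40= 0.21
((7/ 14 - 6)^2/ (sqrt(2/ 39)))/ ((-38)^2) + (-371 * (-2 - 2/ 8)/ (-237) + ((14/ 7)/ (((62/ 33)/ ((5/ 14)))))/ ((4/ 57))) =121 * sqrt(78)/ 11552 + 259953/ 137144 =1.99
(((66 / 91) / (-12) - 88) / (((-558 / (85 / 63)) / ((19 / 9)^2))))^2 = 251671096581025 / 279472398935184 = 0.90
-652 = -652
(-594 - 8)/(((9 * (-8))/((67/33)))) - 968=-951.02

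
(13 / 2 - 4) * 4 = 10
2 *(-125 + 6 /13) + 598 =4536 /13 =348.92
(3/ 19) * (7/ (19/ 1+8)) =7/ 171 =0.04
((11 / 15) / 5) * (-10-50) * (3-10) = 308 / 5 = 61.60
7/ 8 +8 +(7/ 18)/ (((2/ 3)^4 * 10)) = 2903/ 320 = 9.07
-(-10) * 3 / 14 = 15 / 7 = 2.14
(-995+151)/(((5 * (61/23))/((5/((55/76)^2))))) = -112123712/184525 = -607.63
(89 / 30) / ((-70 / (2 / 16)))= -89 / 16800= -0.01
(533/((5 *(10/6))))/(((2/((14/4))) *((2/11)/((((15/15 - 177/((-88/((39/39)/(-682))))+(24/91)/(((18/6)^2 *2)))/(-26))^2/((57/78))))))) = 11265465691257161/8832039446630400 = 1.28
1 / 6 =0.17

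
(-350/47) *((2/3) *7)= -4900/141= -34.75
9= 9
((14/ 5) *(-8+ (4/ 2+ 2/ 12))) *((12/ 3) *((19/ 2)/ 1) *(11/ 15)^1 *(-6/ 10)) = 20482/ 75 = 273.09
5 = 5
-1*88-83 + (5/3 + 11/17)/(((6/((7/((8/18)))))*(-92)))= -1070189/6256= -171.07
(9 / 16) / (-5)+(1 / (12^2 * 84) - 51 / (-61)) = 2669741 / 3689280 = 0.72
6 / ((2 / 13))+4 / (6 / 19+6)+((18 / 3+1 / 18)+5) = 50.69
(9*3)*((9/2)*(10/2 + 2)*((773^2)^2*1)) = 607326580835541/2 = 303663290417770.50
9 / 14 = 0.64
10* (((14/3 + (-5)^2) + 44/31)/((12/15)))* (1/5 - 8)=-187915/62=-3030.89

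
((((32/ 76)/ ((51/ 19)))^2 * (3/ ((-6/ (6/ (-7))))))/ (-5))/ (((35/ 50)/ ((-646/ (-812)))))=-1216/ 507297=-0.00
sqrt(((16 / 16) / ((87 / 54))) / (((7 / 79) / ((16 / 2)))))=7.49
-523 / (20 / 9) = -4707 / 20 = -235.35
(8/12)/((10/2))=2/15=0.13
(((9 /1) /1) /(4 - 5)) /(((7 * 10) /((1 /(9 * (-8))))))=1 /560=0.00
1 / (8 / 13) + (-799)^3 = -4080659179 / 8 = -510082397.38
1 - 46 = -45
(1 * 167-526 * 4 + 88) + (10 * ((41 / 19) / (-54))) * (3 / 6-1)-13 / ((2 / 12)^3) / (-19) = -1745237 / 1026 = -1701.01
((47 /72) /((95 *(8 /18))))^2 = 2209 /9241600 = 0.00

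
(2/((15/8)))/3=16/45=0.36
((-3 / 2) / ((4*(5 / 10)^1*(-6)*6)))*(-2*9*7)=-21 / 8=-2.62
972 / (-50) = -486 / 25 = -19.44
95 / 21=4.52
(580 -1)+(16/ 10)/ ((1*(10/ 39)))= 14631/ 25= 585.24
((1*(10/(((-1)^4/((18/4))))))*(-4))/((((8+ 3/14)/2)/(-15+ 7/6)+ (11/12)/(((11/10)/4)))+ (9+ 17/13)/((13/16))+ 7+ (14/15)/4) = -265110300/33810629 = -7.84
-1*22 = -22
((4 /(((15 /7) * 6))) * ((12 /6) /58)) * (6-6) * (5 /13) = 0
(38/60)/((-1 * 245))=-19/7350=-0.00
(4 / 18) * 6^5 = 1728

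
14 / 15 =0.93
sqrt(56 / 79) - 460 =-460+2 * sqrt(1106) / 79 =-459.16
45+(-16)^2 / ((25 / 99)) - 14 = 26119 / 25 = 1044.76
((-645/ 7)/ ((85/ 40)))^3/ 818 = -68694048000/ 689230031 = -99.67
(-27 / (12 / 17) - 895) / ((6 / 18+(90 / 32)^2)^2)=-550453248 / 40081561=-13.73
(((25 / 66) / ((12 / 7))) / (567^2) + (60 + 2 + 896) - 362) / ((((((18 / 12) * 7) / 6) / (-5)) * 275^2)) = -0.02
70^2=4900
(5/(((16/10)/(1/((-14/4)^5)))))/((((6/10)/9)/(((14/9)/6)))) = -500/21609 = -0.02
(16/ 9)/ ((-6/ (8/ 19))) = -64/ 513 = -0.12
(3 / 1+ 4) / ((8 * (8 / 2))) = 7 / 32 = 0.22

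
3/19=0.16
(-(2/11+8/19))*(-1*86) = 10836/209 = 51.85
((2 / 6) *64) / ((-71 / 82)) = -5248 / 213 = -24.64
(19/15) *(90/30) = 19/5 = 3.80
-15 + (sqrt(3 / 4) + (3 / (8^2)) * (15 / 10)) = -14.06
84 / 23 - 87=-83.35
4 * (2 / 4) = 2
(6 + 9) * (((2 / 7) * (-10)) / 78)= -50 / 91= -0.55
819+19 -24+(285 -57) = 1042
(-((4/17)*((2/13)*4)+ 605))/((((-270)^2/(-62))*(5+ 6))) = 1381949/29536650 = 0.05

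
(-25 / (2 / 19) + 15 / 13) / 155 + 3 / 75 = -29919 / 20150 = -1.48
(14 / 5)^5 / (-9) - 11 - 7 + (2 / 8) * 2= -2060023 / 56250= -36.62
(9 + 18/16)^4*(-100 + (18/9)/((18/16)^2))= -1059161913/1024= -1034337.81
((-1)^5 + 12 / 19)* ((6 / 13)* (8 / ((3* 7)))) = -16 / 247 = -0.06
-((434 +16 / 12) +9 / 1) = -1333 / 3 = -444.33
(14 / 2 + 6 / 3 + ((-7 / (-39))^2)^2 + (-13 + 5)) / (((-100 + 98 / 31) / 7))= -251268857 / 3472474941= -0.07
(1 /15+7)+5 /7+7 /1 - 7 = 817 /105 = 7.78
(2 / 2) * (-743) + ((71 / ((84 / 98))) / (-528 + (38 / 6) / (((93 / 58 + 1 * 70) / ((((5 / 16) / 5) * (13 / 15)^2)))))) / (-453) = -1328470016172533 / 1787982012631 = -743.00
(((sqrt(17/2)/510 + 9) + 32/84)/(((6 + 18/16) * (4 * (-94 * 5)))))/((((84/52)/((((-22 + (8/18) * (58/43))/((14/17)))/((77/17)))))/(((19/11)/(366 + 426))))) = 915161 * sqrt(34)/1614274026472800 + 3064874189/564995909265480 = 0.00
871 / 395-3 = -314 / 395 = -0.79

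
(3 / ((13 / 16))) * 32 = 118.15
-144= -144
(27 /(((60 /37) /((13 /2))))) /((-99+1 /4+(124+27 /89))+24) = 29637 /13570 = 2.18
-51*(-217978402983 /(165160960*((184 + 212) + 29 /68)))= 188987275386261 /1113060999680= 169.79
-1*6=-6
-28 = -28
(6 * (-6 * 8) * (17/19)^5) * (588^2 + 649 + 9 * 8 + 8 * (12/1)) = -141715313791776/2476099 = -57233298.75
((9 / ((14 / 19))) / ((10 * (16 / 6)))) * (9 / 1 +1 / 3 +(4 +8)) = 342 / 35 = 9.77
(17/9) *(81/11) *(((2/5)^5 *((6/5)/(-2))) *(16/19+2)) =-0.24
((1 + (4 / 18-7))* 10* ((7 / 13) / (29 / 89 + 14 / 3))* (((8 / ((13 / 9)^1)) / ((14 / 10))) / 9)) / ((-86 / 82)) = 5838400 / 2235441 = 2.61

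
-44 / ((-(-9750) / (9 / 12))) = -11 / 3250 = -0.00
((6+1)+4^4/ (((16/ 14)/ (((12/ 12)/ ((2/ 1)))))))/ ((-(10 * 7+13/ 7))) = -833/ 503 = -1.66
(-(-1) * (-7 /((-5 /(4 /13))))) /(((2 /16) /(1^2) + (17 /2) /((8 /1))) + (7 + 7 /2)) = 448 /12155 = 0.04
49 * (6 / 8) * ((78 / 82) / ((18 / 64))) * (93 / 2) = 5779.61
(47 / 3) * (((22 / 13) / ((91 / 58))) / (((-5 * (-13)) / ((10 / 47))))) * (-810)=-689040 / 15379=-44.80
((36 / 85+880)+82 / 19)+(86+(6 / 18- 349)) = 3013942 / 4845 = 622.07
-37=-37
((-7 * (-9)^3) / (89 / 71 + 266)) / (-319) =-120771 / 2017675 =-0.06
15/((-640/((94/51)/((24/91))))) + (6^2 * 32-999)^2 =611251531/26112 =23408.84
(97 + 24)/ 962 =121/ 962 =0.13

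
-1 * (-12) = 12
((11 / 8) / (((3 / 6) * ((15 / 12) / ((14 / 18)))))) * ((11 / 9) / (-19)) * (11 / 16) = -9317 / 123120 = -0.08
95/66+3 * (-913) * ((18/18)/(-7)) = 181439/462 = 392.73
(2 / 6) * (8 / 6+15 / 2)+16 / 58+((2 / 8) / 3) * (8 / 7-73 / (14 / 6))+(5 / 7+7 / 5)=103141 / 36540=2.82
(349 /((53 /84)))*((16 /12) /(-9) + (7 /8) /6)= -2443 /1908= -1.28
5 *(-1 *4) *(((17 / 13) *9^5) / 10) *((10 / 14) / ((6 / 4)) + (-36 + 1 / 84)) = 998144613 / 182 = 5484311.06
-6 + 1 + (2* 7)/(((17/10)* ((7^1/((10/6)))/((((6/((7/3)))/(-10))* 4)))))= -835/119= -7.02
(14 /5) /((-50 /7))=-0.39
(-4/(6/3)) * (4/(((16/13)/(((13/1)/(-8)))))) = 169/16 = 10.56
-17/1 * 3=-51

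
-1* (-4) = 4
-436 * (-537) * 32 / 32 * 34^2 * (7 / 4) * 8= 3789192288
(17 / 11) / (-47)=-17 / 517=-0.03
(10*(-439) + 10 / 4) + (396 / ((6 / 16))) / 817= -7167063 / 1634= -4386.21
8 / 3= 2.67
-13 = -13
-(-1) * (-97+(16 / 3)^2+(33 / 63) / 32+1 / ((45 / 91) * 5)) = -3433991 / 50400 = -68.13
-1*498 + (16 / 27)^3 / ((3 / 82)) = -492.31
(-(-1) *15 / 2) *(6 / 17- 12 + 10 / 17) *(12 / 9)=-110.59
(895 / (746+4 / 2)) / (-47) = -895 / 35156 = -0.03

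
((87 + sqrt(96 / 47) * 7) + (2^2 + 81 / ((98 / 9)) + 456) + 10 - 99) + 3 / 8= 28 * sqrt(282) / 47 + 182599 / 392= 475.82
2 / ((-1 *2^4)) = -1 / 8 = -0.12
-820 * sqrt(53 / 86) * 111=-45510 * sqrt(4558) / 43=-71453.83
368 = 368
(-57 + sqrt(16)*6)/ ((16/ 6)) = -99/ 8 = -12.38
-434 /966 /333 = -31 /22977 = -0.00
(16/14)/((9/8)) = 64/63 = 1.02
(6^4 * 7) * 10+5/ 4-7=362857/ 4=90714.25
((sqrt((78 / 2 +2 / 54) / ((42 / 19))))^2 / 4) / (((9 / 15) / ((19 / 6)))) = 951235 / 40824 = 23.30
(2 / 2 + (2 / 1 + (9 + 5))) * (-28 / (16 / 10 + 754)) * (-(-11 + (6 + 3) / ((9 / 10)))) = -1190 / 1889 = -0.63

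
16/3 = 5.33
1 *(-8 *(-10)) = 80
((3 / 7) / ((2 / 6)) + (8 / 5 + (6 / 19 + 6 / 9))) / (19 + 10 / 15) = 7717 / 39235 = 0.20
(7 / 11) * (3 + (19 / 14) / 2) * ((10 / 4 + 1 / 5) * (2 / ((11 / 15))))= 8343 / 484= 17.24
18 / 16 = 9 / 8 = 1.12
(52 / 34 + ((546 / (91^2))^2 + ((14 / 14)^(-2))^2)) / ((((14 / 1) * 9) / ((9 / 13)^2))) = 3210255 / 333078382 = 0.01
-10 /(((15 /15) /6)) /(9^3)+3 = 709 /243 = 2.92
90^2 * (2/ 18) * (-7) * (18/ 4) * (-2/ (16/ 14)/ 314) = 158.00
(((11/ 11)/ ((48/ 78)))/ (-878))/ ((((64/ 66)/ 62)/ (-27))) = 359073/ 112384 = 3.20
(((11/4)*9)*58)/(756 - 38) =2.00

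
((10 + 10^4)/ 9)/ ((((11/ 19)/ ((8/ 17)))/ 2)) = 276640/ 153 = 1808.10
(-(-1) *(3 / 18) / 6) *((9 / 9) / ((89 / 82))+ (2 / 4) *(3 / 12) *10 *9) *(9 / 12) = 4333 / 17088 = 0.25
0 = 0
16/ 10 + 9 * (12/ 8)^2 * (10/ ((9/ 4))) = 458/ 5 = 91.60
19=19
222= 222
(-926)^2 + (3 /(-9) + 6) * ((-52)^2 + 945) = 2634461 /3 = 878153.67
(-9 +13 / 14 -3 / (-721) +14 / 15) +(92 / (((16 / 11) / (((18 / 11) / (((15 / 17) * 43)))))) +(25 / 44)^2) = -3676212811 / 900327120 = -4.08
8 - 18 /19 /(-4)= 313 /38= 8.24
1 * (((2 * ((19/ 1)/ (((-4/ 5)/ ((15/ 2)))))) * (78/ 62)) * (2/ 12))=-18525/ 248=-74.70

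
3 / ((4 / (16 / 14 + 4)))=27 / 7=3.86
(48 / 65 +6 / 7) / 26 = 363 / 5915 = 0.06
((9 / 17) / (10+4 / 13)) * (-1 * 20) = -1170 / 1139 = -1.03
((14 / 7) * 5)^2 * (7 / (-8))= -175 / 2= -87.50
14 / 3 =4.67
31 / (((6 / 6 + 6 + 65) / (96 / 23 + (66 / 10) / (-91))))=147839 / 83720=1.77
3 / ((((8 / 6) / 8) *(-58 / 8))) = -72 / 29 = -2.48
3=3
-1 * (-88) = 88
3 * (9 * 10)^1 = 270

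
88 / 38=44 / 19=2.32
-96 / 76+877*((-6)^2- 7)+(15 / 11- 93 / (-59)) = 313634999 / 12331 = 25434.68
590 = 590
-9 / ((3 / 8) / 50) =-1200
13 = 13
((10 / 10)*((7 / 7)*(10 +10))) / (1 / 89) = 1780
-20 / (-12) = 5 / 3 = 1.67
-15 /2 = -7.50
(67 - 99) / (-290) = 16 / 145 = 0.11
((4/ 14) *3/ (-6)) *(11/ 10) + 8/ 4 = 129/ 70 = 1.84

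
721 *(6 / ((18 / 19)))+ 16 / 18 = 41105 / 9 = 4567.22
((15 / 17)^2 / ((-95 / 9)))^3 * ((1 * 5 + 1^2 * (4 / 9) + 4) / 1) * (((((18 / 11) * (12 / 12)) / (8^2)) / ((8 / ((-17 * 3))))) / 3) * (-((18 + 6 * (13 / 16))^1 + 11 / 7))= -454714205625 / 90339392518144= -0.01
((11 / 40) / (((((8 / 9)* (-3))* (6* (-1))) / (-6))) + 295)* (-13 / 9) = -425.96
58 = 58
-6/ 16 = -3/ 8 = -0.38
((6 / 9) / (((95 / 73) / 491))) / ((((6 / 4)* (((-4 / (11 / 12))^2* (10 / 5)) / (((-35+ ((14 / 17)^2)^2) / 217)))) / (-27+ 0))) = 1787352665351 / 94452228480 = 18.92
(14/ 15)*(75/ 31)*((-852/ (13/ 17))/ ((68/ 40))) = -596400/ 403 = -1479.90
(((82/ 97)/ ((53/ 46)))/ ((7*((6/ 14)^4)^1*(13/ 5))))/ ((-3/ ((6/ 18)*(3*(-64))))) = 414014720/ 16240419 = 25.49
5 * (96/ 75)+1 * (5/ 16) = 537/ 80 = 6.71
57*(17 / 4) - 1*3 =957 / 4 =239.25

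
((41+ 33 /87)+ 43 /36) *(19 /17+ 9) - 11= 1862414 /4437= 419.75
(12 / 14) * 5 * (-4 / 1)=-120 / 7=-17.14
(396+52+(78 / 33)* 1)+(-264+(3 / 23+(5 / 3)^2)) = 430972 / 2277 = 189.27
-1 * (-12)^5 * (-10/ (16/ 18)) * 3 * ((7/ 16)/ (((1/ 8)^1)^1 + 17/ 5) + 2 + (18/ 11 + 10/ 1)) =-59745340800/ 517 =-115561587.62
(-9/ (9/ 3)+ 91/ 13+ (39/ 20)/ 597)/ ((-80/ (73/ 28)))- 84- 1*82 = -1481086309/ 8915200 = -166.13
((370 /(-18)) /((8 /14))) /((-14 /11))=2035 /72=28.26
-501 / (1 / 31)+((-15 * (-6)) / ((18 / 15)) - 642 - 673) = -16771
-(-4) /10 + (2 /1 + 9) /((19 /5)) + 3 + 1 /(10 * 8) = 9587 /1520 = 6.31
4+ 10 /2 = 9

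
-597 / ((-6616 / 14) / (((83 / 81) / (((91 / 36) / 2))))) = 33034 / 32253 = 1.02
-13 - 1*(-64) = 51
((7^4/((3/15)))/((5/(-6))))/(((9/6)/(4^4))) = -2458624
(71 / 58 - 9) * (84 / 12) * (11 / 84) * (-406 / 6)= 34727 / 72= 482.32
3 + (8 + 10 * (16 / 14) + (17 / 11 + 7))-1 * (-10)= 3155 / 77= 40.97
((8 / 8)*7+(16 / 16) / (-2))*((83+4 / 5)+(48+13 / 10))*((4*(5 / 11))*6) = 9438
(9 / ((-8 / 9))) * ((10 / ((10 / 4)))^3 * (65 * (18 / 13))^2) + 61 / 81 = -425152739 / 81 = -5248799.25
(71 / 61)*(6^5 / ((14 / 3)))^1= 828144 / 427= 1939.45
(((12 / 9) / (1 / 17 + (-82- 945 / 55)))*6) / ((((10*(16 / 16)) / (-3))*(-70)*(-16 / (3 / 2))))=1683 / 51900800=0.00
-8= -8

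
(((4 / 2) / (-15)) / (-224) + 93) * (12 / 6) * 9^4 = 341699067 / 280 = 1220353.81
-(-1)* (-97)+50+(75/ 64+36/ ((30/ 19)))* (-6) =-30533/ 160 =-190.83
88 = 88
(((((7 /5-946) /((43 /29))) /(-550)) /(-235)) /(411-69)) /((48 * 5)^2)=-136967 /547416144000000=-0.00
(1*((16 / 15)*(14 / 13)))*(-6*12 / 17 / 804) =-448 / 74035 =-0.01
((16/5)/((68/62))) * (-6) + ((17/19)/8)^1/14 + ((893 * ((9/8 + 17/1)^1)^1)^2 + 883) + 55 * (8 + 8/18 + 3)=1705903564431181/6511680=261975951.59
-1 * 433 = -433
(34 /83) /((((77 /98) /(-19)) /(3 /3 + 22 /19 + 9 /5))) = -178976 /4565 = -39.21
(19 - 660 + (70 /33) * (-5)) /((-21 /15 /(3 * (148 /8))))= 3978055 /154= 25831.53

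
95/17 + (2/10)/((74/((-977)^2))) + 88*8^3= 299664383/6290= 47641.40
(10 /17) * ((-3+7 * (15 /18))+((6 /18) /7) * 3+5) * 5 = 8375 /357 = 23.46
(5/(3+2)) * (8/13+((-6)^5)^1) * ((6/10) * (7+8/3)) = -586264/13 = -45097.23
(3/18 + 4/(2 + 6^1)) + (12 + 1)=41/3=13.67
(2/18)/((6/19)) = 19/54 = 0.35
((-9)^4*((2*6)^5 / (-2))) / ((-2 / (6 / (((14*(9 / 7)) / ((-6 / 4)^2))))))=306110016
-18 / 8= -9 / 4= -2.25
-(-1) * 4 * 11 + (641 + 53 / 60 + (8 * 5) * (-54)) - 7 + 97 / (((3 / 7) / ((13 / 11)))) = -266999 / 220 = -1213.63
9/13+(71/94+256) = 314601/1222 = 257.45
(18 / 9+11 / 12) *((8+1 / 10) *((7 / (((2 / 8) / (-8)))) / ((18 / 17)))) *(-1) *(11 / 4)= 27489 / 2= 13744.50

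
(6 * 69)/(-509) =-414/509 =-0.81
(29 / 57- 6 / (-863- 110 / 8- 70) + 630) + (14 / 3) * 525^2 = 1286880.52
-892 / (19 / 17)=-15164 / 19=-798.11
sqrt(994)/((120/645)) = 169.46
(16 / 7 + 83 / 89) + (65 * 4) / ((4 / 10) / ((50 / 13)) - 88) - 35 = -237790100 / 6844901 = -34.74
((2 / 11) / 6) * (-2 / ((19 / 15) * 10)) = -1 / 209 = -0.00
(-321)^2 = 103041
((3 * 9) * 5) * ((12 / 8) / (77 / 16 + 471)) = 3240 / 7613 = 0.43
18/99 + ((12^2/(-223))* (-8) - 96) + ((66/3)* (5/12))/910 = -242801057/2678676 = -90.64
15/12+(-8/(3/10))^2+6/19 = 487471/684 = 712.68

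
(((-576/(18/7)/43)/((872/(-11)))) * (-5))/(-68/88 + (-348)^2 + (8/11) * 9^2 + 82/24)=-203280/74963189011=-0.00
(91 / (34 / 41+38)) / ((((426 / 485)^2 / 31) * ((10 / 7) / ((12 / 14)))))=5441271745 / 96303264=56.50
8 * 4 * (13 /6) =208 /3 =69.33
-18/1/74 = -9/37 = -0.24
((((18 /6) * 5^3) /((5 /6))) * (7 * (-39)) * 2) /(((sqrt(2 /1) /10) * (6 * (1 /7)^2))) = -10032750 * sqrt(2) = -14188451.12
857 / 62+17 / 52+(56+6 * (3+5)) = 190457 / 1612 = 118.15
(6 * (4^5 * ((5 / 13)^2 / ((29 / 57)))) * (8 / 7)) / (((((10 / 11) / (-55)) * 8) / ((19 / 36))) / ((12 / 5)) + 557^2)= 161025638400 / 24469886672777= 0.01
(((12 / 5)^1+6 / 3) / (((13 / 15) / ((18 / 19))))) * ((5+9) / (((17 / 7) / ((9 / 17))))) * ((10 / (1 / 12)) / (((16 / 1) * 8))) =1964655 / 142766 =13.76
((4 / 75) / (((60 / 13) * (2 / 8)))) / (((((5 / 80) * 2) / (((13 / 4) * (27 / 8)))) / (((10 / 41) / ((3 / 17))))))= 5.61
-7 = -7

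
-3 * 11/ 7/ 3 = -11/ 7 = -1.57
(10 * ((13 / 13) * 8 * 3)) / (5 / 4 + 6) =960 / 29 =33.10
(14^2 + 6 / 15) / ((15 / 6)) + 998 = 26914 / 25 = 1076.56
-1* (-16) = 16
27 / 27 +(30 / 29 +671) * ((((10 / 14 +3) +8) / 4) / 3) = 800267 / 1218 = 657.03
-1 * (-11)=11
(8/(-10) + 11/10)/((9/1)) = 0.03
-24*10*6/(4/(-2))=720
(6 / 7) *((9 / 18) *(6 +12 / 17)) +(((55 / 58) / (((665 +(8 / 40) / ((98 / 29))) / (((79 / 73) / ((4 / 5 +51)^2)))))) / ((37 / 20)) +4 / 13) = 171998261398455138 / 54059586425676013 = 3.18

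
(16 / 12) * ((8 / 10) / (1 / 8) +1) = 9.87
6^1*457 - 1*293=2449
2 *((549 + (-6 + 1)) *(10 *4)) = 43520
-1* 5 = -5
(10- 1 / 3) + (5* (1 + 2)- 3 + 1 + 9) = 95 / 3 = 31.67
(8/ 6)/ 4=0.33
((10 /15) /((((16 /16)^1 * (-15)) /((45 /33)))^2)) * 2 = 4 /363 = 0.01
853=853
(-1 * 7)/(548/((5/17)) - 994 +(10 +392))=-5/908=-0.01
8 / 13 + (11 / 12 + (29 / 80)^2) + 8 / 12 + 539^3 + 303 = 39085144632799 / 249600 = 156591124.33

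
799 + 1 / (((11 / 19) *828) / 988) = 1824016 / 2277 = 801.06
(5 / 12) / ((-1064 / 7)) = -5 / 1824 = -0.00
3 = 3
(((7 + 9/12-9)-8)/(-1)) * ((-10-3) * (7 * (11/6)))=-37037/24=-1543.21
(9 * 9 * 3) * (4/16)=243/4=60.75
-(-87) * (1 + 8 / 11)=150.27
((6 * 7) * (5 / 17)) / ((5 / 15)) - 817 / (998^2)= 37.06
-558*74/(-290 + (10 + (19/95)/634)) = 130895640/887599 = 147.47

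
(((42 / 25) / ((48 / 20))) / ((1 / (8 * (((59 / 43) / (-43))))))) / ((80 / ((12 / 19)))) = -1239 / 878275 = -0.00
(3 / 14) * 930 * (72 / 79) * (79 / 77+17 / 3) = 51760080 / 42581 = 1215.57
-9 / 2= -4.50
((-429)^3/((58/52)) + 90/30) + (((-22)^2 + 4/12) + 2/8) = -24633350089/348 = -70785488.76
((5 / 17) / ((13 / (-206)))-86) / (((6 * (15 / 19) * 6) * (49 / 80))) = -1522736 / 292383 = -5.21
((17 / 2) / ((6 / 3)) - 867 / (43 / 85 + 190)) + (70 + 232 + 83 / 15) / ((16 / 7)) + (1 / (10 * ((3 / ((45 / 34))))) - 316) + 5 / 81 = -324029923343 / 1783820880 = -181.65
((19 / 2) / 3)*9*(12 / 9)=38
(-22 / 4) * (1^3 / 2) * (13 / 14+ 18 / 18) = -297 / 56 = -5.30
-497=-497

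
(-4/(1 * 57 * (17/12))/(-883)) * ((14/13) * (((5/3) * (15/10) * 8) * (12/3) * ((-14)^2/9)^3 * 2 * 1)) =269858570240/2702925693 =99.84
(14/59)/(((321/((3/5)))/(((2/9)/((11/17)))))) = 476/3124935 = 0.00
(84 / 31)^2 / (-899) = -7056 / 863939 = -0.01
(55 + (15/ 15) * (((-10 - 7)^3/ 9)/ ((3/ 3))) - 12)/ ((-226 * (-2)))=-1.11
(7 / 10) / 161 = 1 / 230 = 0.00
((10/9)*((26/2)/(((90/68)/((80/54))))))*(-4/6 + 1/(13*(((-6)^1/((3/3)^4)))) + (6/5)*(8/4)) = 182512/6561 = 27.82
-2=-2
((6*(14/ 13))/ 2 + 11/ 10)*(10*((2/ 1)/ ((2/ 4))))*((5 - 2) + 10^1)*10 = 22520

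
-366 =-366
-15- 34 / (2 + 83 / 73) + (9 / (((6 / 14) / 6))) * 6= 167207 / 229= 730.16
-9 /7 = -1.29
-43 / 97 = -0.44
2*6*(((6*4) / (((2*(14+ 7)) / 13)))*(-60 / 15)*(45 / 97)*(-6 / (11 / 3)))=2021760 / 7469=270.69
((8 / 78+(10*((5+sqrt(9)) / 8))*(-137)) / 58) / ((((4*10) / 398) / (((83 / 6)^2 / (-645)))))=36621145543 / 525236400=69.72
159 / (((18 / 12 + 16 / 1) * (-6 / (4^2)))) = -848 / 35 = -24.23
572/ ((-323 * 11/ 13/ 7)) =-4732/ 323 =-14.65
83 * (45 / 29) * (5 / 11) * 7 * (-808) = -105625800 / 319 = -331115.36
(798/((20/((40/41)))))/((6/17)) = 4522/41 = 110.29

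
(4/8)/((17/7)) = 7/34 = 0.21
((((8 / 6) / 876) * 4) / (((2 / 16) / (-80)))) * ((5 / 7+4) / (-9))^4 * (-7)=37480960 / 18253431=2.05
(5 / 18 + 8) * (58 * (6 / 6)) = 4321 / 9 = 480.11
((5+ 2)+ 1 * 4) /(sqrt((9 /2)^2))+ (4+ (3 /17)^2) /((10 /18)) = 25231 /2601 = 9.70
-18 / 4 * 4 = -18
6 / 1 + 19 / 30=199 / 30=6.63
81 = 81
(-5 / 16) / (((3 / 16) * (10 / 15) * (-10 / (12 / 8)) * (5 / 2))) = 3 / 20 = 0.15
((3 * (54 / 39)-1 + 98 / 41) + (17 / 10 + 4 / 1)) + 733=744.24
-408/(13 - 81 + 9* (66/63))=1428/205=6.97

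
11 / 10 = 1.10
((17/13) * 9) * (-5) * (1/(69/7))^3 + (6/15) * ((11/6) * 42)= 72929227/2372565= 30.74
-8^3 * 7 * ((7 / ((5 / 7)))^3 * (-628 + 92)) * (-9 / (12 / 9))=-1525544229888 / 125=-12204353839.10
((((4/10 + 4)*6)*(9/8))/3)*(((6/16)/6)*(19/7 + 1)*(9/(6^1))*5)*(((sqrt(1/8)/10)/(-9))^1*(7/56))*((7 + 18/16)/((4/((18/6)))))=-16731*sqrt(2)/458752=-0.05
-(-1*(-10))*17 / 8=-85 / 4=-21.25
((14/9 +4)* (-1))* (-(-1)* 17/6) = -425/27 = -15.74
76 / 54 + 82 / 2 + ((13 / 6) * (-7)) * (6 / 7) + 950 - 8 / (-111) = 979.48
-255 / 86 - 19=-1889 / 86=-21.97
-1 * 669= -669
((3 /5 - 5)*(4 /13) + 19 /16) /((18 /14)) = -1211 /9360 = -0.13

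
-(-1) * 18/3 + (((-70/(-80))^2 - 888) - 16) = -57423/64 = -897.23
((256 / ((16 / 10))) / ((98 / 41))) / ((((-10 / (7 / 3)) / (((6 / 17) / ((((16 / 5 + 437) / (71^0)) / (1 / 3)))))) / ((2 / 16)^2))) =-0.00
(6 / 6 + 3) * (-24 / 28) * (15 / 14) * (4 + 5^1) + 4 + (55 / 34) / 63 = -435359 / 14994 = -29.04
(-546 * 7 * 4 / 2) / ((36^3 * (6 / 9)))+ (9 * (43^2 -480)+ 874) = 13194.75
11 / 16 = 0.69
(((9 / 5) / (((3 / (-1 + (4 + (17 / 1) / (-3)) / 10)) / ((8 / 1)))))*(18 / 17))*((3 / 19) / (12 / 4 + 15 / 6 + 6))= -3024 / 37145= -0.08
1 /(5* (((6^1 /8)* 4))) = 1 /15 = 0.07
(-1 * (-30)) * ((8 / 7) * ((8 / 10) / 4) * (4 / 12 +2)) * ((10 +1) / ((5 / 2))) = 352 / 5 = 70.40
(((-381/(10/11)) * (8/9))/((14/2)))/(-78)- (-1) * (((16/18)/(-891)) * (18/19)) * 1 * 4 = 5226394/7702695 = 0.68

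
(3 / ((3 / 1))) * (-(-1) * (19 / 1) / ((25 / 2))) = 38 / 25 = 1.52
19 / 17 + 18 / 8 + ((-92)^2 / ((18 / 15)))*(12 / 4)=1439109 / 68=21163.37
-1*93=-93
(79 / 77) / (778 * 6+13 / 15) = 1185 / 5392541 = 0.00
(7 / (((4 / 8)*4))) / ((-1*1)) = -7 / 2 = -3.50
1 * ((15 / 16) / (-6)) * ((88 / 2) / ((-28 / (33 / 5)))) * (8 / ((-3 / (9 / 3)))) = -363 / 28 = -12.96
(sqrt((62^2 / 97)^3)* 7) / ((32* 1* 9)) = 208537* sqrt(97) / 338724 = 6.06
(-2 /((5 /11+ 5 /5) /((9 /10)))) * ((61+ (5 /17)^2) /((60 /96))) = -873873 /7225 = -120.95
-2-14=-16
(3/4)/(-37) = -3/148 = -0.02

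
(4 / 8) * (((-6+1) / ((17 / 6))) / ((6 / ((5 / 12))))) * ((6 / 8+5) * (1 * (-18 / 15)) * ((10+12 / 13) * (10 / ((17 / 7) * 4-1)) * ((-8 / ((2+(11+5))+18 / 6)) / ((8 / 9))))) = -122475 / 53924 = -2.27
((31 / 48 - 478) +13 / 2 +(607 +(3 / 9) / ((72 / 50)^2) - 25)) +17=62357 / 486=128.31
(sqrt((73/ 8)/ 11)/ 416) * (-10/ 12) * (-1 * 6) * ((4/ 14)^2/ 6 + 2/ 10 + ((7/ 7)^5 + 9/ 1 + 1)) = 317 * sqrt(1606)/ 103488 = 0.12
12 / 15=4 / 5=0.80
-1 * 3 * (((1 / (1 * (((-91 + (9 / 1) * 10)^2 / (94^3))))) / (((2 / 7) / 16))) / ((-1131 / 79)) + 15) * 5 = 18372433255 / 377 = 48733244.71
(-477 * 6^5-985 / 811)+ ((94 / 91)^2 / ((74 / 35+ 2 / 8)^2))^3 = -19095177646353276192872850240153 / 5148123190828408563924619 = -3709153.21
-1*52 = -52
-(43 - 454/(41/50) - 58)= 23315/41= 568.66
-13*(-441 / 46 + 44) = -20579 / 46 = -447.37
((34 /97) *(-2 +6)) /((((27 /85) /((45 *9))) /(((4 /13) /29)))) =693600 /36569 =18.97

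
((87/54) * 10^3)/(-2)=-7250/9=-805.56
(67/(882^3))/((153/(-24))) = -67/4374072171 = -0.00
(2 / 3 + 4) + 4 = 26 / 3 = 8.67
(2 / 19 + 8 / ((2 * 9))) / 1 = 0.55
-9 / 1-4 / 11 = -103 / 11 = -9.36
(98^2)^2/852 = 23059204/213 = 108259.17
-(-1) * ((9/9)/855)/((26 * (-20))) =-1/444600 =-0.00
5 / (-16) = -5 / 16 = -0.31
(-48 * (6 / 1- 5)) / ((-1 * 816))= 1 / 17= 0.06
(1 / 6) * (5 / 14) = 5 / 84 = 0.06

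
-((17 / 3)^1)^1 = -17 / 3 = -5.67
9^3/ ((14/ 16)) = 5832/ 7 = 833.14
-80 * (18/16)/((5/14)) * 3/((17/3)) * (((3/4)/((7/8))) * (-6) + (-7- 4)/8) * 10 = 8695.59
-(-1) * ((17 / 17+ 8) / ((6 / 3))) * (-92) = -414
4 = 4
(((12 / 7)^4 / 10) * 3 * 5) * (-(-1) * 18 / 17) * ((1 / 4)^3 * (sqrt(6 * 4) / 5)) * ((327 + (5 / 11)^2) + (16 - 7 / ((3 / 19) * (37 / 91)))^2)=26034225761304 * sqrt(6) / 33806476165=1886.34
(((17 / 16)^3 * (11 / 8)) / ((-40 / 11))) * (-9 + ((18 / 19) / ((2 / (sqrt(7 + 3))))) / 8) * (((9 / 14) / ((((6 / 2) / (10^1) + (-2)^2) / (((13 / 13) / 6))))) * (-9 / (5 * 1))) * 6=-433370817 / 394526720 + 433370817 * sqrt(10) / 59968061440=-1.08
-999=-999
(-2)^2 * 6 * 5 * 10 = 1200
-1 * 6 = -6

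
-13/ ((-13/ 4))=4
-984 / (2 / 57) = -28044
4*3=12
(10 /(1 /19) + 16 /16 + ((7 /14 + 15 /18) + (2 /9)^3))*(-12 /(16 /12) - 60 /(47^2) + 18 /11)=-8393929997 /5904657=-1421.58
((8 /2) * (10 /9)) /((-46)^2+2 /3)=4 /1905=0.00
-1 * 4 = -4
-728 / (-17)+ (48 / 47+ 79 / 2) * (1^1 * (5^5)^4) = 6175327301025459057 / 1598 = 3864410075735581.39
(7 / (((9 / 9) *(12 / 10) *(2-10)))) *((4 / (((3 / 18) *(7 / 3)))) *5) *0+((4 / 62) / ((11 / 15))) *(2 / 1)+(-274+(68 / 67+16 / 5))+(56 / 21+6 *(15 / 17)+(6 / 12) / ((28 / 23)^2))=-2387113417519 / 9135144480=-261.31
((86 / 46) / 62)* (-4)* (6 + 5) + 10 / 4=1673 / 1426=1.17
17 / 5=3.40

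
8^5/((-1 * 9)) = -32768/9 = -3640.89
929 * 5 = 4645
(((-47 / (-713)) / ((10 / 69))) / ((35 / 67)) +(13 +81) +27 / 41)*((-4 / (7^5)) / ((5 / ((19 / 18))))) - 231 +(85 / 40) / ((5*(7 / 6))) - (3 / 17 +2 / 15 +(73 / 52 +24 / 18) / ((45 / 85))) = -26335018030674694 / 111532090249125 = -236.12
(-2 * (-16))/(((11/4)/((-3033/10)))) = -194112/55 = -3529.31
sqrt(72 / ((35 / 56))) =10.73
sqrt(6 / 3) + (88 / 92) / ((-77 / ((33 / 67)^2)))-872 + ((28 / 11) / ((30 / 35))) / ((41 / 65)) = -848086400968 / 977852337 + sqrt(2) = -865.88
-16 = -16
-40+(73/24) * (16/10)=-527/15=-35.13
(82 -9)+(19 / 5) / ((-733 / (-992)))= 286393 / 3665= 78.14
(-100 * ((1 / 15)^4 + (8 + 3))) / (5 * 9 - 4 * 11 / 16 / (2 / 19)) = -17820032 / 305775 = -58.28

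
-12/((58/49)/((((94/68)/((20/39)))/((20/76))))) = -5119569/49300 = -103.85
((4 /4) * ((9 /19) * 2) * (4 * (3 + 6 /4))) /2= 162 /19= 8.53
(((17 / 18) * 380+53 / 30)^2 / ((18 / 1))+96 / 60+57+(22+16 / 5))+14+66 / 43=45926997403 / 6269400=7325.58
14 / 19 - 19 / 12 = -193 / 228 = -0.85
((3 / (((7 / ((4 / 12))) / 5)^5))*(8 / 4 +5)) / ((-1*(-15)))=0.00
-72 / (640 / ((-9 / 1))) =81 / 80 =1.01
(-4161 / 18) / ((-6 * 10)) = 3.85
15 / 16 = 0.94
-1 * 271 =-271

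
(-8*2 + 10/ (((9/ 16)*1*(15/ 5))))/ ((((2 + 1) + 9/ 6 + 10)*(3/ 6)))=-1088/ 783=-1.39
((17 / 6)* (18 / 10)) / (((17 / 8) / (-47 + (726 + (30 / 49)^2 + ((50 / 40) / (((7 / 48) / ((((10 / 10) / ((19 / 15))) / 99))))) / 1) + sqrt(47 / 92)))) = 6* sqrt(1081) / 115 + 4091408532 / 2509045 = 1632.38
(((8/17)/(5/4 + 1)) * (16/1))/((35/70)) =1024/153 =6.69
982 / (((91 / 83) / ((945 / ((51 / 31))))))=113700870 / 221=514483.57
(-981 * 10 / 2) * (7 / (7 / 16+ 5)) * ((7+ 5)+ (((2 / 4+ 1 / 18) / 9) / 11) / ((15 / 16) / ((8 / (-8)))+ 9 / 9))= -657522880 / 8613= -76340.75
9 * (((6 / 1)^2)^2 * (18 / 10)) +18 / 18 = 104981 / 5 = 20996.20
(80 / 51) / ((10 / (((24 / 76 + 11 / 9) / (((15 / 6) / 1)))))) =4208 / 43605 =0.10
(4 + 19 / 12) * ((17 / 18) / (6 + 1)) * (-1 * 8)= -1139 / 189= -6.03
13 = 13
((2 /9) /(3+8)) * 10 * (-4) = -80 /99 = -0.81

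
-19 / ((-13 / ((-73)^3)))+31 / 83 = -613479406 / 1079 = -568562.93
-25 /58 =-0.43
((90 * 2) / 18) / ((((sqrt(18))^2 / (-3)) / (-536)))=2680 / 3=893.33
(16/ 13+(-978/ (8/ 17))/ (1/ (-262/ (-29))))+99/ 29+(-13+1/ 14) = -1709362/ 91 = -18784.20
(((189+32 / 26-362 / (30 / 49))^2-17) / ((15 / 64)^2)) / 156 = 6261664132096 / 333669375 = 18766.07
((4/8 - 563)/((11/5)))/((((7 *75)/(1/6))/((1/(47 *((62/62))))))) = -0.00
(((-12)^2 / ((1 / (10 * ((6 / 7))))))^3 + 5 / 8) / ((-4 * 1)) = -5159780353715 / 10976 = -470096606.57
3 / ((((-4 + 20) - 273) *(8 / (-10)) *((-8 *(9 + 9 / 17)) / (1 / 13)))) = -85 / 5773248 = -0.00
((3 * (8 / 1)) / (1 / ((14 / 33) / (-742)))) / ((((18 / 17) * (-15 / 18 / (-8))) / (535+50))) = -72.78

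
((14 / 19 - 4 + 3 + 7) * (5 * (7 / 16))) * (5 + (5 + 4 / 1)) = 3920 / 19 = 206.32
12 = 12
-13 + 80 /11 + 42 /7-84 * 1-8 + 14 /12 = -5977 /66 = -90.56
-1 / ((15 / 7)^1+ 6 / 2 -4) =-7 / 8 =-0.88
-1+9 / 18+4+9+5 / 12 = 155 / 12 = 12.92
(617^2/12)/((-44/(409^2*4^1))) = -63682036609/132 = -482439671.28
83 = 83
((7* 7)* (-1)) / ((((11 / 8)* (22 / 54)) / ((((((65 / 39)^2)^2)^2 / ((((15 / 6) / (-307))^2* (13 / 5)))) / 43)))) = -11545502500000 / 16436277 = -702440.25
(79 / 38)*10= 20.79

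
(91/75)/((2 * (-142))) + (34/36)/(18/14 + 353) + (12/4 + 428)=431.00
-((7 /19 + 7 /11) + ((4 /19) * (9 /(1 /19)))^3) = -9751314 /209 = -46657.00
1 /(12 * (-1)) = -0.08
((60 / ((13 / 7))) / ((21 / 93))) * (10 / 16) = 2325 / 26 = 89.42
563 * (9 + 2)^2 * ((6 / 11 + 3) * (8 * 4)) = 7728864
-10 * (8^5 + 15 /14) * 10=-22938350 /7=-3276907.14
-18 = -18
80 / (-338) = -40 / 169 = -0.24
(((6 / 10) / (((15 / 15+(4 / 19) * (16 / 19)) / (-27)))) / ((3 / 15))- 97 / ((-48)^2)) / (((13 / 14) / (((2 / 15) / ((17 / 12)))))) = -471887423 / 67626000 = -6.98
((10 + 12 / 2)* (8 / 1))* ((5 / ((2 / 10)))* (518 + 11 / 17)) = 28214400 / 17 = 1659670.59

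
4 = 4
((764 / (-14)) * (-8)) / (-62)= -1528 / 217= -7.04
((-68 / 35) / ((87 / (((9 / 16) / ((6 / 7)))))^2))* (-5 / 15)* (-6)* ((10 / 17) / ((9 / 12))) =-7 / 40368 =-0.00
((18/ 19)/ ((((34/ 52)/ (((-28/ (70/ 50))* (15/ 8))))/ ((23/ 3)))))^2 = 18103702500/ 104329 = 173525.12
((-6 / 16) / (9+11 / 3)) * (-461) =4149 / 304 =13.65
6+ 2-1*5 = 3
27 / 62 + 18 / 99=421 / 682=0.62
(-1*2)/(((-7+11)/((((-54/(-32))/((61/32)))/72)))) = -3/488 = -0.01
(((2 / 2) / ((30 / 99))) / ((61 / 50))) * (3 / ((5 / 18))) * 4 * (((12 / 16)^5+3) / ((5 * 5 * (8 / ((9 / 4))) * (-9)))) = -590733 / 1249280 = -0.47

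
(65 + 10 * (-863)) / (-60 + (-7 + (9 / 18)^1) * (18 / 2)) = 5710 / 79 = 72.28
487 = 487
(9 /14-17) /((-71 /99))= 22671 /994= 22.81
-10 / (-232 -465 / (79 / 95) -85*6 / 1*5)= 790 / 263953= 0.00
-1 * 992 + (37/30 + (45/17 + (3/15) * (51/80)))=-20155039/20400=-987.99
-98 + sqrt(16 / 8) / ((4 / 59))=-98 + 59* sqrt(2) / 4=-77.14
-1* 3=-3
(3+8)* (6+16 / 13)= 1034 / 13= 79.54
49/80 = 0.61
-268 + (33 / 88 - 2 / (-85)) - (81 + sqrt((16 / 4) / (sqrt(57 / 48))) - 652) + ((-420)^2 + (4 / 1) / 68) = 120158351 / 680 - 4*19^(3 / 4) / 19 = 176701.54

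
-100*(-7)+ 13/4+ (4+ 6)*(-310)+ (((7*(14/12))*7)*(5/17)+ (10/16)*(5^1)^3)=-939139/408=-2301.81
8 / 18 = 4 / 9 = 0.44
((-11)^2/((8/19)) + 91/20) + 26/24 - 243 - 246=-23519/120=-195.99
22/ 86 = 11/ 43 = 0.26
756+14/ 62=23443/ 31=756.23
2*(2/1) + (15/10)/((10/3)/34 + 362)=147889/36934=4.00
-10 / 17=-0.59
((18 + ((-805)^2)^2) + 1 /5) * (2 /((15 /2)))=2799576004288 /25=111983040171.52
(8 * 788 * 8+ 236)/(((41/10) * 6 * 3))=253340/369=686.56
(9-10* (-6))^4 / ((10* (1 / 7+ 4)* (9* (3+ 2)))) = 17629983 / 1450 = 12158.61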